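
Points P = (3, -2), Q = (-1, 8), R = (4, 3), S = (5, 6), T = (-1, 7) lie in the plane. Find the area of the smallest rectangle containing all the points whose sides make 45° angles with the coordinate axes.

70

In coordinates u = x + y, v = x − y the rectangle is axis-aligned; the map (x,y)→(u,v) scales areas by 2.
u-values: 1, 7, 7, 11, 6; range = 11 − 1 = 10.
v-values: 5, -9, 1, -1, -8; range = 5 − (-9) = 14.
Area = (10 × 14) / 2 = 70.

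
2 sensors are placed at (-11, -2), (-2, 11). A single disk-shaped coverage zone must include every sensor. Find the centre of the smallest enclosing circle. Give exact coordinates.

(-6.5, 4.5)

The smallest circle enclosing two points has them as diameter endpoints.
Centre = midpoint = (-6.5, 4.5); r² = |(-11, -2)−(-2, 11)|²/4 = 250/4 = 62.5.
Centre = (-6.5, 4.5).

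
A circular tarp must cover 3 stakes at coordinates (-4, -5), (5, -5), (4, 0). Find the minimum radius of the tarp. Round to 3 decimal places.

Call the three points A, B, C in the order given.
Side lengths²: AB² = 81, AC² = 89, BC² = 26.
Since AC² = 89 < 81 + 26 = 107, the triangle is acute, so the smallest enclosing circle is the circumcircle.
Circumcentre = (0.5, -3.3), r² = 23.14.
r = √(23.14) ≈ 4.810.

4.810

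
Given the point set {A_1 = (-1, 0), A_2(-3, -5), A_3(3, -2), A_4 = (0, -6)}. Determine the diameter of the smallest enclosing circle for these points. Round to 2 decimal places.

The minimum enclosing circle of a finite set is fixed by two of the points (as a diameter) or three (as a circumcircle).
The minimum enclosing circle is determined by three boundary points: A_1, A_2, A_3.
Their circumcentre is (-0.125, -3.25) with r² = 11.328125.
The farthest remaining point A_4 is at distance² 7.578125 ≤ 11.328125.
Diameter = 2r = 2√(11.328125) ≈ 6.73.

6.73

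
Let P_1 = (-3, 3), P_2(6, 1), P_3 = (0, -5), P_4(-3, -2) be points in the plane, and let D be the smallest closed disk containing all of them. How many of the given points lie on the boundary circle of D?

A smallest enclosing disk is always determined by at most three of the input points on its boundary.
The minimum enclosing circle is determined by three boundary points: P_1, P_2, P_3.
Their circumcentre is (23/22, -1/22) with r² = 6205/242.
The farthest remaining point P_4 is at distance² 4885/242 ≤ 6205/242.
The points at distance exactly r from the centre are P_1, P_2, P_3 — 3 points.

3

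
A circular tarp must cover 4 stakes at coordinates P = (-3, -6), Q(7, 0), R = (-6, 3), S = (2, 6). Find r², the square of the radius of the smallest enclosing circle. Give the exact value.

The minimum enclosing circle is determined by three boundary points: P, Q, R.
Their circumcentre is (1/6, 1/18) with r² = 7565/162.
The farthest remaining point S is at distance² 6269/162 ≤ 7565/162.

7565/162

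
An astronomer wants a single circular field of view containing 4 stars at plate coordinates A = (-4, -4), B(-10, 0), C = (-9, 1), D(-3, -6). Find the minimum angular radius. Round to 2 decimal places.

4.62

The minimum enclosing circle is determined by three boundary points: B, C, D.
Their circumcentre is (-163/26, -71/26) with r² = 7225/338.
The farthest remaining point A is at distance² 2285/338 ≤ 7225/338.
r = √(7225/338) ≈ 4.62.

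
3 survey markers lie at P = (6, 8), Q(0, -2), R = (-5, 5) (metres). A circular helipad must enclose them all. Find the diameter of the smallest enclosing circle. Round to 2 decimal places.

12.43

Side lengths²: PQ² = 136, PR² = 130, QR² = 74.
Since PQ² = 136 < 130 + 74 = 204, the triangle is acute, so the smallest enclosing circle is the circumcircle.
Circumcentre = (53/46, 189/46), r² = 40885/1058.
Diameter = 2r = 2√(40885/1058) ≈ 12.43.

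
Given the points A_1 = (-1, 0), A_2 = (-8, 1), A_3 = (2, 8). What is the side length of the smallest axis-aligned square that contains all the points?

The bounding box has width 10 and height 8.
An axis-aligned square enclosing the set must have side ≥ max(width, height).
So the minimum side is max(10, 8) = 10.

10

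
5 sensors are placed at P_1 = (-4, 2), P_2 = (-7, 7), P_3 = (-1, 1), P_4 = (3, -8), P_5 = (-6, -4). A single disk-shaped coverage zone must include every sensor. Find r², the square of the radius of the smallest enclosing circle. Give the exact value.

81.25

The minimum enclosing circle of a finite set is fixed by two of the points (as a diameter) or three (as a circumcircle).
The farthest pair is P_2–P_4 with squared distance 325. The circle on this segment as diameter has centre (-2, -0.5) and r² = 325/4 = 81.25.
Check P_1: distance² to centre = 10.25 ≤ 81.25, so it lies inside.
All remaining points lie in this disk, and no smaller disk contains both endpoints, so this is the minimum enclosing circle.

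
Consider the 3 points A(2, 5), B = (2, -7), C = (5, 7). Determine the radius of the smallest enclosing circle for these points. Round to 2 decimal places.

Side lengths²: AB² = 144, AC² = 13, BC² = 205.
Since BC² = 205 ≥ 144 + 13 = 157, the angle opposite BC is not acute, so the smallest enclosing circle has BC as diameter.
Centre = midpoint of BC = (3.5, 0), r² = 205/4 = 51.25.
r = √(51.25) ≈ 7.16.

7.16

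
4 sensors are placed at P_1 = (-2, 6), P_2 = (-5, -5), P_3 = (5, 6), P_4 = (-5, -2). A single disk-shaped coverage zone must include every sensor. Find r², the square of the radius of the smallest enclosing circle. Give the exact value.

55.25

By Welzl's lemma the MEC is supported by two points (diametrically opposite) or three points (on a circumcircle).
The farthest pair is P_2–P_3 with squared distance 221. The circle on this segment as diameter has centre (0, 0.5) and r² = 221/4 = 55.25.
Check P_1: distance² to centre = 34.25 ≤ 55.25, so it lies inside.
All remaining points lie in this disk, and no smaller disk contains both endpoints, so this is the minimum enclosing circle.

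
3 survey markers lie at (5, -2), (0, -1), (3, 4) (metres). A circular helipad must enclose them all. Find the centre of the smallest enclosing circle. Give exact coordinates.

Call the three points A, B, C in the order given.
Side lengths²: AB² = 26, AC² = 40, BC² = 34.
Since AC² = 40 < 34 + 26 = 60, the triangle is acute, so the smallest enclosing circle is the circumcircle.
Circumcentre = (41/14, 9/14), r² = 1105/98.
Centre = (41/14, 9/14).

(41/14, 9/14)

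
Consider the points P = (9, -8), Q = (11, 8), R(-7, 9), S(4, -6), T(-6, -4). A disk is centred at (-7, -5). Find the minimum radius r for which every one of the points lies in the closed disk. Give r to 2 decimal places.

The required radius is the distance from (-7, -5) to the farthest point.
Squared distances: 265, 493, 196, 122, 2.
Maximum is 493, attained at Q.
r = √493 ≈ 22.20.

22.20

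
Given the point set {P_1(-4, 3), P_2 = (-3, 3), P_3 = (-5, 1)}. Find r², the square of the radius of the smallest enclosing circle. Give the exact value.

2

Side lengths²: P_1P_2² = 1, P_1P_3² = 5, P_2P_3² = 8.
Since P_2P_3² = 8 ≥ 5 + 1 = 6, the angle opposite P_2P_3 is not acute, so the smallest enclosing circle has P_2P_3 as diameter.
Centre = midpoint of P_2P_3 = (-4, 2), r² = 8/4 = 2.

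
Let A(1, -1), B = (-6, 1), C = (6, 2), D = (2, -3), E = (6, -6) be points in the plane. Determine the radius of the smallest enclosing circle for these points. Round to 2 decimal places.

The minimum enclosing circle is determined by three boundary points: B, C, E.
Their circumcentre is (7/24, -2) with r² = 27985/576.
The farthest remaining point D is at distance² 2257/576 ≤ 27985/576.
r = √(27985/576) ≈ 6.97.

6.97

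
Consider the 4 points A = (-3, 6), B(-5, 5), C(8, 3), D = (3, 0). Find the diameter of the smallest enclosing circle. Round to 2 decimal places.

13.15

By Welzl's lemma the MEC is supported by two points (diametrically opposite) or three points (on a circumcircle).
The farthest pair is B–C with squared distance 173. The circle on this segment as diameter has centre (1.5, 4) and r² = 173/4 = 43.25.
Check A: distance² to centre = 24.25 ≤ 43.25, so it lies inside.
All remaining points lie in this disk, and no smaller disk contains both endpoints, so this is the minimum enclosing circle.
Diameter = 2r = 2√(43.25) ≈ 13.15.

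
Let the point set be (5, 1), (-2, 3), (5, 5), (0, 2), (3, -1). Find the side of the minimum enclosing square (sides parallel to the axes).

7

The bounding box has width 7 and height 6.
An axis-aligned square enclosing the set must have side ≥ max(width, height).
So the minimum side is max(7, 6) = 7.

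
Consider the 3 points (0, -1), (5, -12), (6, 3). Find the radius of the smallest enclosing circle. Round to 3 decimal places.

7.517

Call the three points A, B, C in the order given.
Side lengths²: AB² = 146, AC² = 52, BC² = 226.
Since BC² = 226 ≥ 146 + 52 = 198, the angle opposite BC is not acute, so the smallest enclosing circle has BC as diameter.
Centre = midpoint of BC = (5.5, -4.5), r² = 226/4 = 56.5.
r = √(56.5) ≈ 7.517.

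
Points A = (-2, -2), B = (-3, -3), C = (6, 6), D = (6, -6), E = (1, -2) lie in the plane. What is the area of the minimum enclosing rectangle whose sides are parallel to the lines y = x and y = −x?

In coordinates u = x + y, v = x − y the rectangle is axis-aligned; the map (x,y)→(u,v) scales areas by 2.
u-values: -4, -6, 12, 0, -1; range = 12 − (-6) = 18.
v-values: 0, 0, 0, 12, 3; range = 12 − 0 = 12.
Area = (18 × 12) / 2 = 108.

108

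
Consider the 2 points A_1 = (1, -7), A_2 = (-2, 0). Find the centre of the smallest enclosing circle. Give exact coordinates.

(-0.5, -3.5)

The smallest circle enclosing two points has them as diameter endpoints.
Centre = midpoint = (-0.5, -3.5); r² = |A_1A_2|²/4 = 58/4 = 14.5.
Centre = (-0.5, -3.5).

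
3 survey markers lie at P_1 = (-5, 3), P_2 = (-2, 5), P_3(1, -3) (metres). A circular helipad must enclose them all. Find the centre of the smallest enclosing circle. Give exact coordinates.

Side lengths²: P_1P_2² = 13, P_1P_3² = 72, P_2P_3² = 73.
Since P_2P_3² = 73 < 72 + 13 = 85, the triangle is acute, so the smallest enclosing circle is the circumcircle.
Circumcentre = (-1.3, 0.7), r² = 18.98.
Centre = (-1.3, 0.7).

(-1.3, 0.7)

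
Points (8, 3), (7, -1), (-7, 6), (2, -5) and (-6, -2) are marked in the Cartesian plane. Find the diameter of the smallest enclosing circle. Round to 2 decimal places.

A smallest enclosing disk is always determined by at most three of the input points on its boundary.
The minimum enclosing circle is determined by three boundary points: (8, 3), (-7, 6), (2, -5).
Their circumcentre is (3/23, 61/23) with r² = 32825/529.
The farthest remaining point (7, -1) is at distance² 32020/529 ≤ 32825/529.
Diameter = 2r = 2√(32825/529) ≈ 15.75.

15.75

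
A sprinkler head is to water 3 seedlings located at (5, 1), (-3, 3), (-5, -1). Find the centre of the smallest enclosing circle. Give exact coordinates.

(0, 0)

Call the three points A, B, C in the order given.
Side lengths²: AB² = 68, AC² = 104, BC² = 20.
Since AC² = 104 ≥ 68 + 20 = 88, the angle opposite AC is not acute, so the smallest enclosing circle has AC as diameter.
Centre = midpoint of AC = (0, 0), r² = 104/4 = 26.
Centre = (0, 0).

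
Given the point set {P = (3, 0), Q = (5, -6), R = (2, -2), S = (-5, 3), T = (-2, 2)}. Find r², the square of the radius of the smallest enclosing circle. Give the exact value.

45.25

By Welzl's lemma the MEC is supported by two points (diametrically opposite) or three points (on a circumcircle).
The farthest pair is Q–S with squared distance 181. The circle on this segment as diameter has centre (0, -1.5) and r² = 181/4 = 45.25.
Check P: distance² to centre = 11.25 ≤ 45.25, so it lies inside.
All remaining points lie in this disk, and no smaller disk contains both endpoints, so this is the minimum enclosing circle.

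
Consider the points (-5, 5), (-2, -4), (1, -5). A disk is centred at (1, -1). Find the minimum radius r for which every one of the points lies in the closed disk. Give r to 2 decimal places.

The required radius is the distance from (1, -1) to the farthest point.
Squared distances: 72, 18, 16.
Maximum is 72, attained at (-5, 5).
r = √72 ≈ 8.49.

8.49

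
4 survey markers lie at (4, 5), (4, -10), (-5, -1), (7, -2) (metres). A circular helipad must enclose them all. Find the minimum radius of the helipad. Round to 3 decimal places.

A smallest enclosing disk is always determined by at most three of the input points on its boundary.
The minimum enclosing circle is determined by three boundary points: (4, 5), (4, -10), (-5, -1).
Their circumcentre is (2.5, -2.5) with r² = 58.5.
The farthest remaining point (7, -2) is at distance² 20.5 ≤ 58.5.
r = √(58.5) ≈ 7.649.

7.649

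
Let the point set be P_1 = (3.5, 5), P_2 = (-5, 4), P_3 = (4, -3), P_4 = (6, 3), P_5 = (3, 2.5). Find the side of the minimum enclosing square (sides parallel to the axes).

11

The bounding box has width 11 and height 8.
An axis-aligned square enclosing the set must have side ≥ max(width, height).
So the minimum side is max(11, 8) = 11.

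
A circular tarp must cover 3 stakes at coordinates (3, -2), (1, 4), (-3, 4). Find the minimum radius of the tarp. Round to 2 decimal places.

Call the three points A, B, C in the order given.
Side lengths²: AB² = 40, AC² = 72, BC² = 16.
Since AC² = 72 ≥ 40 + 16 = 56, the angle opposite AC is not acute, so the smallest enclosing circle has AC as diameter.
Centre = midpoint of AC = (0, 1), r² = 72/4 = 18.
r = √18 ≈ 4.24.

4.24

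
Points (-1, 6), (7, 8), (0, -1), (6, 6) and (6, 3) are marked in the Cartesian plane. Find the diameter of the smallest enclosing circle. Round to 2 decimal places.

11.40

A smallest enclosing disk is always determined by at most three of the input points on its boundary.
The farthest pair is (7, 8)–(0, -1) with squared distance 130. The circle on this segment as diameter has centre (3.5, 3.5) and r² = 130/4 = 32.5.
Check (-1, 6): distance² to centre = 26.5 ≤ 32.5, so it lies inside.
All remaining points lie in this disk, and no smaller disk contains both endpoints, so this is the minimum enclosing circle.
Diameter = 2r = 2√(32.5) ≈ 11.40.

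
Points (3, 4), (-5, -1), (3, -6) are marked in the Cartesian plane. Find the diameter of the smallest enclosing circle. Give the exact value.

11.125

Call the three points A, B, C in the order given.
Side lengths²: AB² = 89, AC² = 100, BC² = 89.
Since AC² = 100 < 89 + 89 = 178, the triangle is acute, so the smallest enclosing circle is the circumcircle.
Circumcentre = (0.5625, -1), r² = 30.94140625.
Diameter = 2r = 2√(30.94140625) = 11.125.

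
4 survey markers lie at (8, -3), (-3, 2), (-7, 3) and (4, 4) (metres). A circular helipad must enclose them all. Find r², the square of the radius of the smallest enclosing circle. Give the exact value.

By Welzl's lemma the MEC is supported by two points (diametrically opposite) or three points (on a circumcircle).
The farthest pair is (8, -3)–(-7, 3) with squared distance 261. The circle on this segment as diameter has centre (0.5, 0) and r² = 261/4 = 65.25.
Check (-3, 2): distance² to centre = 16.25 ≤ 65.25, so it lies inside.
All remaining points lie in this disk, and no smaller disk contains both endpoints, so this is the minimum enclosing circle.

65.25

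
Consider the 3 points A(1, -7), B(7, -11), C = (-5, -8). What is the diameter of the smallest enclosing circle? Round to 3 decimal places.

Side lengths²: AB² = 52, AC² = 37, BC² = 153.
Since BC² = 153 ≥ 52 + 37 = 89, the angle opposite BC is not acute, so the smallest enclosing circle has BC as diameter.
Centre = midpoint of BC = (1, -9.5), r² = 153/4 = 38.25.
Diameter = 2r = 2√(38.25) ≈ 12.369.

12.369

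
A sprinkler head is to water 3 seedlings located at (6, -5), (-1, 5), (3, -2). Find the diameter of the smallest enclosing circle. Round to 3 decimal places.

12.207

Call the three points A, B, C in the order given.
Side lengths²: AB² = 149, AC² = 18, BC² = 65.
Since AB² = 149 ≥ 65 + 18 = 83, the angle opposite AB is not acute, so the smallest enclosing circle has AB as diameter.
Centre = midpoint of AB = (2.5, 0), r² = 149/4 = 37.25.
Diameter = 2r = 2√(37.25) ≈ 12.207.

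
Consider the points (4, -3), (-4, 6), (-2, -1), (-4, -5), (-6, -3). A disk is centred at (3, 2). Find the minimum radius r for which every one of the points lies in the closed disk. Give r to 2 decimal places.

The required radius is the distance from (3, 2) to the farthest point.
Squared distances: 26, 65, 34, 98, 106.
Maximum is 106, attained at (-6, -3).
r = √106 ≈ 10.30.

10.30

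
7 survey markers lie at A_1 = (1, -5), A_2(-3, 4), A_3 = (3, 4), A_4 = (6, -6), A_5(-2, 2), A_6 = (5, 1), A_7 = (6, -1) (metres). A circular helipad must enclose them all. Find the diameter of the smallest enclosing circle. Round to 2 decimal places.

13.45

By Welzl's lemma the MEC is supported by two points (diametrically opposite) or three points (on a circumcircle).
The farthest pair is A_2–A_4 with squared distance 181. The circle on this segment as diameter has centre (1.5, -1) and r² = 181/4 = 45.25.
Check A_1: distance² to centre = 16.25 ≤ 45.25, so it lies inside.
All remaining points lie in this disk, and no smaller disk contains both endpoints, so this is the minimum enclosing circle.
Diameter = 2r = 2√(45.25) ≈ 13.45.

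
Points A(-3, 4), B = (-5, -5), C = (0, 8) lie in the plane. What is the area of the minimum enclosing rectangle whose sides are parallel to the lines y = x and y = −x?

72

In coordinates u = x + y, v = x − y the rectangle is axis-aligned; the map (x,y)→(u,v) scales areas by 2.
u-values: 1, -10, 8; range = 8 − (-10) = 18.
v-values: -7, 0, -8; range = 0 − (-8) = 8.
Area = (18 × 8) / 2 = 72.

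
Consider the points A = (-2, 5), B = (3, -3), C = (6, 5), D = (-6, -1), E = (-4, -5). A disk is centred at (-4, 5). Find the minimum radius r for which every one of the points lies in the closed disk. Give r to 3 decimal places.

10.630

The required radius is the distance from (-4, 5) to the farthest point.
Squared distances: 4, 113, 100, 40, 100.
Maximum is 113, attained at B.
r = √113 ≈ 10.630.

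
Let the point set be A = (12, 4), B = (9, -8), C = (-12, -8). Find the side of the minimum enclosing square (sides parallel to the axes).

24

The bounding box has width 24 and height 12.
An axis-aligned square enclosing the set must have side ≥ max(width, height).
So the minimum side is max(24, 12) = 24.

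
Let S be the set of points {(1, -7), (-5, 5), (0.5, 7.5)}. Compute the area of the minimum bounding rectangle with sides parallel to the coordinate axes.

87

x ranges over [-5, 1], width 6.
y ranges over [-7, 7.5], height 14.5.
Area = 6 × 14.5 = 87.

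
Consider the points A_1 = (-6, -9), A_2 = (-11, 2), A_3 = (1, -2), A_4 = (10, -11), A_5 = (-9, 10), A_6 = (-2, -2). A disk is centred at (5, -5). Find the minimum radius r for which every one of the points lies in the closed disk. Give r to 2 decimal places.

20.52

The required radius is the distance from (5, -5) to the farthest point.
Squared distances: 137, 305, 25, 61, 421, 58.
Maximum is 421, attained at A_5.
r = √421 ≈ 20.52.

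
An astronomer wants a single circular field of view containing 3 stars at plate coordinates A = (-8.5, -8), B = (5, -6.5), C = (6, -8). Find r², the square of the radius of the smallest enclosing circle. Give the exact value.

Side lengths²: AB² = 184.5, AC² = 210.25, BC² = 3.25.
Since AC² = 210.25 ≥ 184.5 + 3.25 = 187.75, the angle opposite AC is not acute, so the smallest enclosing circle has AC as diameter.
Centre = midpoint of AC = (-1.25, -8), r² = 210.25/4 = 52.5625.

52.5625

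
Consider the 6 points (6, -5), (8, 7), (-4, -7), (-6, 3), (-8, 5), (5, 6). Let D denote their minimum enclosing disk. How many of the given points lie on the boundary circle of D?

The minimum enclosing circle is determined by three boundary points: (8, 7), (-4, -7), (-8, 5).
Their circumcentre is (0.6, 1.2) with r² = 88.4.
The farthest remaining point (6, -5) is at distance² 67.6 ≤ 88.4.
The points at distance exactly r from the centre are (8, 7), (-4, -7), (-8, 5) — 3 points.

3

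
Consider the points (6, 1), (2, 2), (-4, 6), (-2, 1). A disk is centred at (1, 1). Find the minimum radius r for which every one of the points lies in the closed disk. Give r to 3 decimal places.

The required radius is the distance from (1, 1) to the farthest point.
Squared distances: 25, 2, 50, 9.
Maximum is 50, attained at (-4, 6).
r = √50 ≈ 7.071.

7.071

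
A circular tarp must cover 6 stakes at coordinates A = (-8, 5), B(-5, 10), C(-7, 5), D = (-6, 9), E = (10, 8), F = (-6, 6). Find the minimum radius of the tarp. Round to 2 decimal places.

The farthest pair is A–E with squared distance 333. The circle on this segment as diameter has centre (1, 6.5) and r² = 333/4 = 83.25.
Check B: distance² to centre = 48.25 ≤ 83.25, so it lies inside.
All remaining points lie in this disk, and no smaller disk contains both endpoints, so this is the minimum enclosing circle.
r = √(83.25) ≈ 9.12.

9.12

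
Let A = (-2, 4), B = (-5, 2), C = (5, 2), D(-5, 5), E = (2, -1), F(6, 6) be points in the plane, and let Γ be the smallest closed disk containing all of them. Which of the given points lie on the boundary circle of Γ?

B, F

By Welzl's lemma the MEC is supported by two points (diametrically opposite) or three points (on a circumcircle).
The farthest pair is B–F with squared distance 137. The circle on this segment as diameter has centre (0.5, 4) and r² = 137/4 = 34.25.
Check A: distance² to centre = 6.25 ≤ 34.25, so it lies inside.
All remaining points lie in this disk, and no smaller disk contains both endpoints, so this is the minimum enclosing circle.
The points at distance exactly r from the centre are B, F — 2 points.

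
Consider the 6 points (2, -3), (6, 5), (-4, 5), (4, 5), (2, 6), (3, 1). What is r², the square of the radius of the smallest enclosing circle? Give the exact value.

31.25

The minimum enclosing circle of a finite set is fixed by two of the points (as a diameter) or three (as a circumcircle).
The minimum enclosing circle is determined by three boundary points: (2, -3), (6, 5), (-4, 5).
Their circumcentre is (1, 2.5) with r² = 31.25.
The farthest remaining point (4, 5) is at distance² 15.25 ≤ 31.25.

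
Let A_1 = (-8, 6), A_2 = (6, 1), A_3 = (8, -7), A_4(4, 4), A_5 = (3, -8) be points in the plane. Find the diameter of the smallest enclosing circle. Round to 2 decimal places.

By Welzl's lemma the MEC is supported by two points (diametrically opposite) or three points (on a circumcircle).
The farthest pair is A_1–A_3 with squared distance 425. The circle on this segment as diameter has centre (0, -0.5) and r² = 425/4 = 106.25.
Check A_2: distance² to centre = 38.25 ≤ 106.25, so it lies inside.
All remaining points lie in this disk, and no smaller disk contains both endpoints, so this is the minimum enclosing circle.
Diameter = 2r = 2√(106.25) ≈ 20.62.

20.62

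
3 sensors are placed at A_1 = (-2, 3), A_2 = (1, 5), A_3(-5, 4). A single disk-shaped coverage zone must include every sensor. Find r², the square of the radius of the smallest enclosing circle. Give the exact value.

Side lengths²: A_1A_2² = 13, A_1A_3² = 10, A_2A_3² = 37.
Since A_2A_3² = 37 ≥ 13 + 10 = 23, the angle opposite A_2A_3 is not acute, so the smallest enclosing circle has A_2A_3 as diameter.
Centre = midpoint of A_2A_3 = (-2, 4.5), r² = 37/4 = 9.25.

9.25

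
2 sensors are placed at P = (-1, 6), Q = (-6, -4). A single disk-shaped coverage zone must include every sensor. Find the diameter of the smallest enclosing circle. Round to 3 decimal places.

The smallest circle enclosing two points has them as diameter endpoints.
Centre = midpoint = (-3.5, 1); r² = |PQ|²/4 = 125/4 = 31.25.
Diameter = 2r = 2√(31.25) ≈ 11.180.

11.180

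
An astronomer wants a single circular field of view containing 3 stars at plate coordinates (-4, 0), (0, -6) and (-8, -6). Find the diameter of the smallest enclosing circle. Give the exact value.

26/3

Call the three points A, B, C in the order given.
Side lengths²: AB² = 52, AC² = 52, BC² = 64.
Since BC² = 64 < 52 + 52 = 104, the triangle is acute, so the smallest enclosing circle is the circumcircle.
Circumcentre = (-4, -13/3), r² = 169/9.
Diameter = 2r = 2√(169/9) = 26/3.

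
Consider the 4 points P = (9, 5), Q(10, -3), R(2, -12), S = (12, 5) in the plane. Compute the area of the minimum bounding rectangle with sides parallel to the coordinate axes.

x ranges over [2, 12], width 10.
y ranges over [-12, 5], height 17.
Area = 10 × 17 = 170.

170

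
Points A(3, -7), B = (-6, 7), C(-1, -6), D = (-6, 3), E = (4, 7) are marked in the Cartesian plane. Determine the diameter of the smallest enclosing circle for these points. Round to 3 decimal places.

16.686

The minimum enclosing circle of a finite set is fixed by two of the points (as a diameter) or three (as a circumcircle).
The minimum enclosing circle is determined by three boundary points: A, B, E.
Their circumcentre is (-1, 9/28) with r² = 54569/784.
The farthest remaining point C is at distance² 31329/784 ≤ 54569/784.
Diameter = 2r = 2√(54569/784) ≈ 16.686.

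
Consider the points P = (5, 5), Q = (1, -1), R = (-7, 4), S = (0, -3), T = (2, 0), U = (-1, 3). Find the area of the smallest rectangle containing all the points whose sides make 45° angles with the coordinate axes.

91

In coordinates u = x + y, v = x − y the rectangle is axis-aligned; the map (x,y)→(u,v) scales areas by 2.
u-values: 10, 0, -3, -3, 2, 2; range = 10 − (-3) = 13.
v-values: 0, 2, -11, 3, 2, -4; range = 3 − (-11) = 14.
Area = (13 × 14) / 2 = 91.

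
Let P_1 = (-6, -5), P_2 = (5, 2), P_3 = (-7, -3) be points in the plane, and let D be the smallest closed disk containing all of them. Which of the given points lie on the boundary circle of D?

Side lengths²: P_1P_2² = 170, P_1P_3² = 5, P_2P_3² = 169.
Since P_1P_2² = 170 < 169 + 5 = 174, the triangle is acute, so the smallest enclosing circle is the circumcircle.
Circumcentre = (-43/58, -65/58), r² = 71825/1682.
The points at distance exactly r from the centre are P_1, P_2, P_3 — 3 points.

P_1, P_2, P_3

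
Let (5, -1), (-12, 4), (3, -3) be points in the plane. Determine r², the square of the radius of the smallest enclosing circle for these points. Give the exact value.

78.5

Call the three points A, B, C in the order given.
Side lengths²: AB² = 314, AC² = 8, BC² = 274.
Since AB² = 314 ≥ 274 + 8 = 282, the angle opposite AB is not acute, so the smallest enclosing circle has AB as diameter.
Centre = midpoint of AB = (-3.5, 1.5), r² = 314/4 = 78.5.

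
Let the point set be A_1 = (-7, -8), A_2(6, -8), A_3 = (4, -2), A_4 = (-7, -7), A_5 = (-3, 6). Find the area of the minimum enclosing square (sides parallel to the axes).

196

The bounding box has width 13 and height 14.
An axis-aligned square enclosing the set must have side ≥ max(width, height).
So the minimum side is max(13, 14) = 14.
Area = 14² = 196.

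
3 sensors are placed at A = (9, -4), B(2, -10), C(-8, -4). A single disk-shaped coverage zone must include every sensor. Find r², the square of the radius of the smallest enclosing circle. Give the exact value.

72.25

Side lengths²: AB² = 85, AC² = 289, BC² = 136.
Since AC² = 289 ≥ 136 + 85 = 221, the angle opposite AC is not acute, so the smallest enclosing circle has AC as diameter.
Centre = midpoint of AC = (0.5, -4), r² = 289/4 = 72.25.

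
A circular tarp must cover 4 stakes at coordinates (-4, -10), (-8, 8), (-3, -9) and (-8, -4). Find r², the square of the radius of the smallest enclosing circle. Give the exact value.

85

The minimum enclosing circle of a finite set is fixed by two of the points (as a diameter) or three (as a circumcircle).
The farthest pair is (-4, -10)–(-8, 8) with squared distance 340. The circle on this segment as diameter has centre (-6, -1) and r² = 340/4 = 85.
Check (-3, -9): distance² to centre = 73 ≤ 85, so it lies inside.
All remaining points lie in this disk, and no smaller disk contains both endpoints, so this is the minimum enclosing circle.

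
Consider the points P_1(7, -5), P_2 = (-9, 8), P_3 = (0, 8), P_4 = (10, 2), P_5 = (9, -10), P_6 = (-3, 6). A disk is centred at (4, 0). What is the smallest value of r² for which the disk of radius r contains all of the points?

233

The required radius is the distance from (4, 0) to the farthest point.
Squared distances: 34, 233, 80, 40, 125, 85.
Maximum is 233, attained at P_2.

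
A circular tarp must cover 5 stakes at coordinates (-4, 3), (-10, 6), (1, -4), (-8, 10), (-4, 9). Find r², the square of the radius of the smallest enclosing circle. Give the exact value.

69.25

A smallest enclosing disk is always determined by at most three of the input points on its boundary.
The farthest pair is (1, -4)–(-8, 10) with squared distance 277. The circle on this segment as diameter has centre (-3.5, 3) and r² = 277/4 = 69.25.
Check (-4, 3): distance² to centre = 0.25 ≤ 69.25, so it lies inside.
All remaining points lie in this disk, and no smaller disk contains both endpoints, so this is the minimum enclosing circle.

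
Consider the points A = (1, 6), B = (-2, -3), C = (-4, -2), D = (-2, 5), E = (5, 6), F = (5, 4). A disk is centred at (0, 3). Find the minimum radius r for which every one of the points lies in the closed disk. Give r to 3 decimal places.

6.403

The required radius is the distance from (0, 3) to the farthest point.
Squared distances: 10, 40, 41, 8, 34, 26.
Maximum is 41, attained at C.
r = √41 ≈ 6.403.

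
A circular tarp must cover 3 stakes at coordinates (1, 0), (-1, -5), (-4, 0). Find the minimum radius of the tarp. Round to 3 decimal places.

3.140

Call the three points A, B, C in the order given.
Side lengths²: AB² = 29, AC² = 25, BC² = 34.
Since BC² = 34 < 29 + 25 = 54, the triangle is acute, so the smallest enclosing circle is the circumcircle.
Circumcentre = (-1.5, -1.9), r² = 9.86.
r = √(9.86) ≈ 3.140.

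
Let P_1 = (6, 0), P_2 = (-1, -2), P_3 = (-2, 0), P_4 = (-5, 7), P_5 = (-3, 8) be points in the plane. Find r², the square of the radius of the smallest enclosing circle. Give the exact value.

The farthest pair is P_1–P_4 with squared distance 170. The circle on this segment as diameter has centre (0.5, 3.5) and r² = 170/4 = 42.5.
Check P_2: distance² to centre = 32.5 ≤ 42.5, so it lies inside.
All remaining points lie in this disk, and no smaller disk contains both endpoints, so this is the minimum enclosing circle.

42.5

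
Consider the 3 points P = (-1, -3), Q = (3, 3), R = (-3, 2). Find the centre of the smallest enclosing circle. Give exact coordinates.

(0.34375, 0.4375)

Side lengths²: PQ² = 52, PR² = 29, QR² = 37.
Since PQ² = 52 < 37 + 29 = 66, the triangle is acute, so the smallest enclosing circle is the circumcircle.
Circumcentre = (0.34375, 0.4375), r² = 13.6220703125.
Centre = (0.34375, 0.4375).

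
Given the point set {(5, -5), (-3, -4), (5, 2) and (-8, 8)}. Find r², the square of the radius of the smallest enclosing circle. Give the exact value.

84.5

The farthest pair is (5, -5)–(-8, 8) with squared distance 338. The circle on this segment as diameter has centre (-1.5, 1.5) and r² = 338/4 = 84.5.
Check (-3, -4): distance² to centre = 32.5 ≤ 84.5, so it lies inside.
All remaining points lie in this disk, and no smaller disk contains both endpoints, so this is the minimum enclosing circle.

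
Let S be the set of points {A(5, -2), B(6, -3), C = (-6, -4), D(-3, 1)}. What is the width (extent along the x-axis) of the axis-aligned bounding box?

max x = 6, min x = -6, so width = 12.

12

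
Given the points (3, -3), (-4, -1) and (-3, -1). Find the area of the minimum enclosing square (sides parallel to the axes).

49

The bounding box has width 7 and height 2.
An axis-aligned square enclosing the set must have side ≥ max(width, height).
So the minimum side is max(7, 2) = 7.
Area = 7² = 49.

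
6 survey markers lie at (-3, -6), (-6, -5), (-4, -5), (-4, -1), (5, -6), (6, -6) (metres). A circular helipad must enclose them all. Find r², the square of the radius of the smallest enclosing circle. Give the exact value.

36.25

The minimum enclosing circle of a finite set is fixed by two of the points (as a diameter) or three (as a circumcircle).
The farthest pair is (-6, -5)–(6, -6) with squared distance 145. The circle on this segment as diameter has centre (0, -5.5) and r² = 145/4 = 36.25.
Check (-3, -6): distance² to centre = 9.25 ≤ 36.25, so it lies inside.
All remaining points lie in this disk, and no smaller disk contains both endpoints, so this is the minimum enclosing circle.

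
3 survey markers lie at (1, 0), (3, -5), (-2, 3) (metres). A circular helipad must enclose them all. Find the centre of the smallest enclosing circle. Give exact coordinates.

(0.5, -1)

Call the three points A, B, C in the order given.
Side lengths²: AB² = 29, AC² = 18, BC² = 89.
Since BC² = 89 ≥ 29 + 18 = 47, the angle opposite BC is not acute, so the smallest enclosing circle has BC as diameter.
Centre = midpoint of BC = (0.5, -1), r² = 89/4 = 22.25.
Centre = (0.5, -1).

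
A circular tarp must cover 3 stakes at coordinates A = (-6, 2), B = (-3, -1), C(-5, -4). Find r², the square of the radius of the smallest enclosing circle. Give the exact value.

9.25

Side lengths²: AB² = 18, AC² = 37, BC² = 13.
Since AC² = 37 ≥ 18 + 13 = 31, the angle opposite AC is not acute, so the smallest enclosing circle has AC as diameter.
Centre = midpoint of AC = (-5.5, -1), r² = 37/4 = 9.25.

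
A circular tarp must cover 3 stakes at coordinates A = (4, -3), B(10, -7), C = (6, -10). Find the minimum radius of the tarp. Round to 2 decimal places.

3.86

Side lengths²: AB² = 52, AC² = 53, BC² = 25.
Since AC² = 53 < 52 + 25 = 77, the triangle is acute, so the smallest enclosing circle is the circumcircle.
Circumcentre = (106/17, -209/34), r² = 17225/1156.
r = √(17225/1156) ≈ 3.86.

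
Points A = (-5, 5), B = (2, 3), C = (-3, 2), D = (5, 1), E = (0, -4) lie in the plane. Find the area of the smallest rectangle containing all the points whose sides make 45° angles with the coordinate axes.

70

In coordinates u = x + y, v = x − y the rectangle is axis-aligned; the map (x,y)→(u,v) scales areas by 2.
u-values: 0, 5, -1, 6, -4; range = 6 − (-4) = 10.
v-values: -10, -1, -5, 4, 4; range = 4 − (-10) = 14.
Area = (10 × 14) / 2 = 70.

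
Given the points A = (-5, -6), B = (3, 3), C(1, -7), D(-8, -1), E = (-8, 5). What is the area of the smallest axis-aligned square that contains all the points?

144

The bounding box has width 11 and height 12.
An axis-aligned square enclosing the set must have side ≥ max(width, height).
So the minimum side is max(11, 12) = 12.
Area = 12² = 144.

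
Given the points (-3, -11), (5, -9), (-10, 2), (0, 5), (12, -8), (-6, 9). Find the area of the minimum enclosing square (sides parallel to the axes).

The bounding box has width 22 and height 20.
An axis-aligned square enclosing the set must have side ≥ max(width, height).
So the minimum side is max(22, 20) = 22.
Area = 22² = 484.

484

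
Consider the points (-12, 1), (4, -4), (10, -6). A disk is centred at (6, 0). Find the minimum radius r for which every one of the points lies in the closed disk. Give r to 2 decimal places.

18.03

The required radius is the distance from (6, 0) to the farthest point.
Squared distances: 325, 20, 52.
Maximum is 325, attained at (-12, 1).
r = √325 ≈ 18.03.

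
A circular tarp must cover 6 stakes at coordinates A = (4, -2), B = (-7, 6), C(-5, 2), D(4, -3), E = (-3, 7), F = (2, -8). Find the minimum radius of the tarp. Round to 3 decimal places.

A smallest enclosing disk is always determined by at most three of the input points on its boundary.
The farthest pair is B–F with squared distance 277. The circle on this segment as diameter has centre (-2.5, -1) and r² = 277/4 = 69.25.
Check A: distance² to centre = 43.25 ≤ 69.25, so it lies inside.
All remaining points lie in this disk, and no smaller disk contains both endpoints, so this is the minimum enclosing circle.
r = √(69.25) ≈ 8.322.

8.322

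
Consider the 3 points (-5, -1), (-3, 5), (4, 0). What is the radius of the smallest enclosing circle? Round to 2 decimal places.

Call the three points A, B, C in the order given.
Side lengths²: AB² = 40, AC² = 82, BC² = 74.
Since AC² = 82 < 74 + 40 = 114, the triangle is acute, so the smallest enclosing circle is the circumcircle.
Circumcentre = (-17/26, 23/26), r² = 7585/338.
r = √(7585/338) ≈ 4.74.

4.74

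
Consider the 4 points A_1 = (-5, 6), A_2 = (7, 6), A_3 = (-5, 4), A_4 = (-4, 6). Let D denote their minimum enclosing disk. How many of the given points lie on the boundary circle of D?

3

The farthest pair is A_2–A_3 with squared distance 148. The circle on this segment as diameter has centre (1, 5) and r² = 148/4 = 37.
Check A_1: distance² to centre = 37 ≤ 37, so it lies inside.
All remaining points lie in this disk, and no smaller disk contains both endpoints, so this is the minimum enclosing circle.
The points at distance exactly r from the centre are A_1, A_2, A_3 — 3 points.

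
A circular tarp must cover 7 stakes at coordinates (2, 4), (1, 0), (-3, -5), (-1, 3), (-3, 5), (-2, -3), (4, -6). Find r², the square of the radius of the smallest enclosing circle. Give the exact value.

42.5

By Welzl's lemma the MEC is supported by two points (diametrically opposite) or three points (on a circumcircle).
The farthest pair is (-3, 5)–(4, -6) with squared distance 170. The circle on this segment as diameter has centre (0.5, -0.5) and r² = 170/4 = 42.5.
Check (2, 4): distance² to centre = 22.5 ≤ 42.5, so it lies inside.
All remaining points lie in this disk, and no smaller disk contains both endpoints, so this is the minimum enclosing circle.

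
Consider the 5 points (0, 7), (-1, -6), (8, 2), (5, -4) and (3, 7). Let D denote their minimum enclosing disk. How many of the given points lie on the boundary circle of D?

The minimum enclosing circle of a finite set is fixed by two of the points (as a diameter) or three (as a circumcircle).
The minimum enclosing circle is determined by three boundary points: (-1, -6), (8, 2), (3, 7).
Their circumcentre is (47/34, 13/34) with r² = 26825/578.
The farthest remaining point (0, 7) is at distance² 26417/578 ≤ 26825/578.
The points at distance exactly r from the centre are (-1, -6), (8, 2), (3, 7) — 3 points.

3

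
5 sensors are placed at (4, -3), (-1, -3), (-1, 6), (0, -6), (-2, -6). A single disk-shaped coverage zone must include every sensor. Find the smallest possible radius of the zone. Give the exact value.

145/24

A smallest enclosing disk is always determined by at most three of the input points on its boundary.
The minimum enclosing circle is determined by three boundary points: (-1, 6), (0, -6), (-2, -6).
Their circumcentre is (-1, -1/24) with r² = 21025/576.
The farthest remaining point (4, -3) is at distance² 19441/576 ≤ 21025/576.
r = √(21025/576) = 145/24.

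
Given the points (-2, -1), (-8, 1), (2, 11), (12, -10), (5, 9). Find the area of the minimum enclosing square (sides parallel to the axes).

The bounding box has width 20 and height 21.
An axis-aligned square enclosing the set must have side ≥ max(width, height).
So the minimum side is max(20, 21) = 21.
Area = 21² = 441.

441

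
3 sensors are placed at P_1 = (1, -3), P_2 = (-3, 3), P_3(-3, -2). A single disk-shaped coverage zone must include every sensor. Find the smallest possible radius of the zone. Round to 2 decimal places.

Side lengths²: P_1P_2² = 52, P_1P_3² = 17, P_2P_3² = 25.
Since P_1P_2² = 52 ≥ 25 + 17 = 42, the angle opposite P_1P_2 is not acute, so the smallest enclosing circle has P_1P_2 as diameter.
Centre = midpoint of P_1P_2 = (-1, 0), r² = 52/4 = 13.
r = √13 ≈ 3.61.

3.61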